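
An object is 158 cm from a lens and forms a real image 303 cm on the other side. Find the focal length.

Real image ⇒ d_i = +303 cm.
1/f = 1/d_o + 1/d_i = 1/(158) + 1/(303) = 0.009629, so f = 104 cm.
Since f is positive, the lens is converging.

f = 104 cm (converging)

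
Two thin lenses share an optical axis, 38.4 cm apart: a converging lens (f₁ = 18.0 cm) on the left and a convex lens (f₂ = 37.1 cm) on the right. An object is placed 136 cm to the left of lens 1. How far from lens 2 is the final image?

33.7 cm

Lens 1: 1/d_i1 = 1/f₁ − 1/d_o1 = 1/(18.0) − 1/(136) = 0.04820, so d_i1 = 20.75 cm.
The intermediate image is 20.75 cm to the right of lens 1, which is 38.4 − (20.75) = 17.65 cm to the left of lens 2, so d_o2 = +17.65 cm.
Lens 2: 1/d_i2 = 1/f₂ − 1/d_o2 = 1/(37.1) − 1/(17.65) = -0.02970, so d_i2 = -33.7 cm.
The final image is virtual, 33.7 cm to the left of lens 2 (overall magnification ≈ -0.29).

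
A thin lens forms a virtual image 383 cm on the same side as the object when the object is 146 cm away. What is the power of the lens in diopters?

P = +0.424 D

Virtual image ⇒ d_i = −383 cm.
1/f = 1/d_o + 1/d_i = 1/(146) + 1/(-383) = 0.004238 cm⁻¹.
f = 235.9 cm = 2.359 m, so P = 1/f = +0.424 D.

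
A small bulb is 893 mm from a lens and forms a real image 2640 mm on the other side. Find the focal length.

f = 667 mm (converging)

Real image ⇒ d_i = +2640 mm.
1/f = 1/d_o + 1/d_i = 1/(893) + 1/(2640) = 0.001499, so f = 667 mm.
Since f is positive, the lens is converging.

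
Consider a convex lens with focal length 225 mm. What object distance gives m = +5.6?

m = −d_i/d_o ⇒ d_i = −m·d_o.
1/f = 1/d_o + 1/d_i = 1/d_o − 1/(m·d_o) = (1 − 1/m)/d_o, so d_o = f(1 − 1/m) = (225.0)(1 − 1/(+5.6)) = 185 mm.

185 mm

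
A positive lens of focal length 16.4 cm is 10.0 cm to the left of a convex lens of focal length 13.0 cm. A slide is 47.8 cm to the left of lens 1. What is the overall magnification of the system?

Lens 1: 1/d_i1 = 1/(16.4) − 1/(47.8) = 0.04006, so d_i1 = 24.97 cm; m₁ = −d_i1/d_o1 = -0.5224.
d_o2 = 10.0 − (24.97) = -14.97 cm (virtual object).
Lens 2: 1/d_i2 = 1/(13.0) − 1/(-14.97) = 0.1437, so d_i2 = 6.958 cm; m₂ = −d_i2/d_o2 = +0.4648.
m = m₁·m₂ = (-0.5224)(+0.4648) = -0.243.

m = -0.243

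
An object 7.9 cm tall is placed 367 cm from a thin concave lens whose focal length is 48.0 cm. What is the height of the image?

For a concave lens, f = -48.0 cm.
1/d_i = 1/f − 1/d_o = 1/(-48.00) − 1/(367) = -0.02356, so d_i = -42.45 cm.
m = −d_i/d_o = +0.1157.
|h_i| = |m|·h_o = 0.1157 × 7.9 = 0.914 cm. The image is virtual, upright and reduced, on the same side as the object.

0.914 cm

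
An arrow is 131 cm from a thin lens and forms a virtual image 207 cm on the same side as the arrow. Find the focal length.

Virtual image ⇒ d_i = −207 cm.
1/f = 1/d_o + 1/d_i = 1/(131) + 1/(-207) = 0.002803, so f = 357 cm.
Since f is positive, the thin lens is converging.

f = 357 cm (converging)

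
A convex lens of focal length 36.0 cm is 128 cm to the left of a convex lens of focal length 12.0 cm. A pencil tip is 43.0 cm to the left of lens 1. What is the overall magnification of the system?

Lens 1: 1/d_i1 = 1/(36.0) − 1/(43.0) = 0.004522, so d_i1 = 221.1 cm; m₁ = −d_i1/d_o1 = -5.142.
d_o2 = 128 − (221.1) = -93.10 cm (virtual object).
Lens 2: 1/d_i2 = 1/(12.0) − 1/(-93.10) = 0.09407, so d_i2 = 10.63 cm; m₂ = −d_i2/d_o2 = +0.1142.
m = m₁·m₂ = (-5.142)(+0.1142) = -0.587.

m = -0.587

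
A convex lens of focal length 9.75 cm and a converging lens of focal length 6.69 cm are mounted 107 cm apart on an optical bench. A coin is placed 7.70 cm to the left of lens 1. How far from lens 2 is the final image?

Lens 1: 1/d_i1 = 1/f₁ − 1/d_o1 = 1/(9.75) − 1/(7.70) = -0.02731, so d_i1 = -36.62 cm.
The intermediate image is 36.62 cm to the left of lens 1 (virtual), which is 107 − (-36.62) = 143.6 cm to the left of lens 2, so d_o2 = +143.6 cm.
Lens 2: 1/d_i2 = 1/f₂ − 1/d_o2 = 1/(6.69) − 1/(143.6) = 0.1425, so d_i2 = 7.02 cm.
The final image is real, 7.02 cm to the right of lens 2 (overall magnification ≈ -0.23).

7.02 cm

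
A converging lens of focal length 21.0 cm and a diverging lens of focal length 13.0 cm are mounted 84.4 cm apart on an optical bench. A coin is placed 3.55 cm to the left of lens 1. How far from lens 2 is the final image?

11.3 cm

Lens 1: 1/d_i1 = 1/f₁ − 1/d_o1 = 1/(21.0) − 1/(3.55) = -0.2341, so d_i1 = -4.272 cm.
The intermediate image is 4.272 cm to the left of lens 1 (virtual), which is 84.4 − (-4.272) = 88.67 cm to the left of lens 2, so d_o2 = +88.67 cm.
Lens 2 is diverging, so f₂ = −13.0 cm.
Lens 2: 1/d_i2 = 1/f₂ − 1/d_o2 = 1/(-13.0) − 1/(88.67) = -0.08820, so d_i2 = -11.3 cm.
The final image is virtual, 11.3 cm to the left of lens 2 (overall magnification ≈ 0.15).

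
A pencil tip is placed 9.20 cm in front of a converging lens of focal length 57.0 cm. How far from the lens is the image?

Thin-lens equation: 1/v = 1/f − 1/u = 1/(57.00) − 1/(9.20) = 0.01754 − 0.1087 = -0.09115, so v = -11.0 cm.
The image is virtual, upright and enlarged, on the same side as the object.

11.0 cm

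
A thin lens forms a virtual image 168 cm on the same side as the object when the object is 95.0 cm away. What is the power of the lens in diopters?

P = +0.457 D

Virtual image ⇒ d_i = −168 cm.
1/f = 1/d_o + 1/d_i = 1/(95.0) + 1/(-168) = 0.004574 cm⁻¹.
f = 218.6 cm = 2.186 m, so P = 1/f = +0.457 D.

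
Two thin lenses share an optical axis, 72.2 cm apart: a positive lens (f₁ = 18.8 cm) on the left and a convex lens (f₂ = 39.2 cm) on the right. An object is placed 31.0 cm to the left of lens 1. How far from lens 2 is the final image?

Lens 1: 1/d_i1 = 1/f₁ − 1/d_o1 = 1/(18.8) − 1/(31.0) = 0.02093, so d_i1 = 47.77 cm.
The intermediate image is 47.77 cm to the right of lens 1, which is 72.2 − (47.77) = 24.43 cm to the left of lens 2, so d_o2 = +24.43 cm.
Lens 2: 1/d_i2 = 1/f₂ − 1/d_o2 = 1/(39.2) − 1/(24.43) = -0.01542, so d_i2 = -64.8 cm.
The final image is virtual, 64.8 cm to the left of lens 2 (overall magnification ≈ -4.1).

64.8 cm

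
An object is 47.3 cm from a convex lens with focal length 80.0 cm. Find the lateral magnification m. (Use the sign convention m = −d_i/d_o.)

1/d_i = 1/f − 1/d_o = 1/(80.00) − 1/(47.3) = -0.008642, so d_i = -115.7 cm.
m = −d_i/d_o = −(-115.7)/(47.3) = +2.45.
The image is virtual, upright and enlarged, on the same side as the object.

m = +2.45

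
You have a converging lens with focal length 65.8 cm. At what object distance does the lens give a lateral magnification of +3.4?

46.4 cm

m = −d_i/d_o ⇒ d_i = −m·d_o.
1/f = 1/d_o + 1/d_i = 1/d_o − 1/(m·d_o) = (1 − 1/m)/d_o, so d_o = f(1 − 1/m) = (65.80)(1 − 1/(+3.4)) = 46.4 cm.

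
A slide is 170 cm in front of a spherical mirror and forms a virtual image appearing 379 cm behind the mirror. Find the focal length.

Virtual image ⇒ d_i = −379 cm.
1/f = 1/d_o + 1/d_i = 1/(170) + 1/(-379) = 0.003244, so f = 308 cm.
Since f is positive, the spherical mirror is concave.

f = 308 cm (concave)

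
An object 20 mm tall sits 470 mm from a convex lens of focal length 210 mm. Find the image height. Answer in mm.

16.2 mm

1/d_i = 1/f − 1/d_o = 1/(210.0) − 1/(470) = 0.002634, so d_i = 379.6 mm.
m = −d_i/d_o = -0.8077.
|h_i| = |m|·h_o = 0.8077 × 20 = 16.2 mm. The image is real, inverted and reduced, on the far side of the lens.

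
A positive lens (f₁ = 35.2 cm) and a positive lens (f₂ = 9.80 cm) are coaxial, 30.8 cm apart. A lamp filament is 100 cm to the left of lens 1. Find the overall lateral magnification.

Lens 1: 1/d_i1 = 1/(35.2) − 1/(100) = 0.01841, so d_i1 = 54.32 cm; m₁ = −d_i1/d_o1 = -0.5432.
d_o2 = 30.8 − (54.32) = -23.52 cm (virtual object).
Lens 2: 1/d_i2 = 1/(9.80) − 1/(-23.52) = 0.1446, so d_i2 = 6.918 cm; m₂ = −d_i2/d_o2 = +0.2941.
m = m₁·m₂ = (-0.5432)(+0.2941) = -0.160.

m = -0.160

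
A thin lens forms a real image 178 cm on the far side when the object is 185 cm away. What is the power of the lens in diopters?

P = +1.10 D

d_i = +178 cm.
1/f = 1/d_o + 1/d_i = 1/(185) + 1/(178) = 0.01102 cm⁻¹.
f = 90.72 cm = 0.9072 m, so P = 1/f = +1.10 D.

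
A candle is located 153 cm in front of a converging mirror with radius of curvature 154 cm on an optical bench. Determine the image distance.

f = R/2 = 154/2 = 77.00 cm.
Mirror equation: 1/s_i = 1/f − 1/s_o = 1/(77.00) − 1/(153) = 0.01299 − 0.006536 = 0.006451, so s_i = 155 cm.
The image is real, inverted and enlarged, in front of the mirror.

155 cm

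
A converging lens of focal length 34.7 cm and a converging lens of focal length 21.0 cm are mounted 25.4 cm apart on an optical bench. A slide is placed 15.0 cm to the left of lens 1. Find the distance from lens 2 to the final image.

Lens 1: 1/d_i1 = 1/f₁ − 1/d_o1 = 1/(34.7) − 1/(15.0) = -0.03785, so d_i1 = -26.42 cm.
The intermediate image is 26.42 cm to the left of lens 1 (virtual), which is 25.4 − (-26.42) = 51.82 cm to the left of lens 2, so d_o2 = +51.82 cm.
Lens 2: 1/d_i2 = 1/f₂ − 1/d_o2 = 1/(21.0) − 1/(51.82) = 0.02832, so d_i2 = 35.3 cm.
The final image is real, 35.3 cm to the right of lens 2 (overall magnification ≈ -1.2).

35.3 cm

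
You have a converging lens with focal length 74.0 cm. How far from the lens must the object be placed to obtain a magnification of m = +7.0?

m = −d_i/d_o ⇒ d_i = −m·d_o.
1/f = 1/d_o + 1/d_i = 1/d_o − 1/(m·d_o) = (1 − 1/m)/d_o, so d_o = f(1 − 1/m) = (74.00)(1 − 1/(+7.0)) = 63.4 cm.

63.4 cm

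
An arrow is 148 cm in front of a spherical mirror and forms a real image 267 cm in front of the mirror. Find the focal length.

f = 95.2 cm (concave)

Real image ⇒ d_i = +267 cm.
1/f = 1/d_o + 1/d_i = 1/(148) + 1/(267) = 0.01050, so f = 95.2 cm.
Since f is positive, the spherical mirror is concave.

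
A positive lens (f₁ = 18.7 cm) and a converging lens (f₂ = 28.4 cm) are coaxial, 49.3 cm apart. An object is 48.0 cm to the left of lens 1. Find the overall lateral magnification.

m = -1.86

Lens 1: 1/d_i1 = 1/(18.7) − 1/(48.0) = 0.03264, so d_i1 = 30.63 cm; m₁ = −d_i1/d_o1 = -0.6381.
d_o2 = 49.3 − (30.63) = 18.67 cm.
Lens 2: 1/d_i2 = 1/(28.4) − 1/(18.67) = -0.01835, so d_i2 = -54.49 cm; m₂ = −d_i2/d_o2 = +2.919.
m = m₁·m₂ = (-0.6381)(+2.919) = -1.86.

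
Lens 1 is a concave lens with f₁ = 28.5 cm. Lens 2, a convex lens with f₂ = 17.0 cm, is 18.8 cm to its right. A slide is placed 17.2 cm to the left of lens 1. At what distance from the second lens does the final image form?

Lens 1 is diverging, so f₁ = −28.5 cm.
Lens 1: 1/d_i1 = 1/f₁ − 1/d_o1 = 1/(-28.5) − 1/(17.2) = -0.09323, so d_i1 = -10.73 cm.
The intermediate image is 10.73 cm to the left of lens 1 (virtual), which is 18.8 − (-10.73) = 29.53 cm to the left of lens 2, so d_o2 = +29.53 cm.
Lens 2: 1/d_i2 = 1/f₂ − 1/d_o2 = 1/(17.0) − 1/(29.53) = 0.02496, so d_i2 = 40.1 cm.
The final image is real, 40.1 cm to the right of lens 2 (overall magnification ≈ -0.85).

40.1 cm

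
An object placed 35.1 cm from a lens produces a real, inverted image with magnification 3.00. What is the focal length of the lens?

f = 26.3 cm (converging)

m = −d_i/d_o ⇒ d_i = −m·d_o = −(-3.00)·(35.1) = 105.3 cm.
1/f = 1/d_o + 1/d_i = 1/(35.1) + 1/(105.3) = 0.03799, so f = 26.3 cm.
Since f is positive, the lens is converging.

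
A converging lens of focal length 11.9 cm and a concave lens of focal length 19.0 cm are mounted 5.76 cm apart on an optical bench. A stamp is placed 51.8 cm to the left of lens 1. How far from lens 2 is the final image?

19.8 cm

Lens 1: 1/d_i1 = 1/f₁ − 1/d_o1 = 1/(11.9) − 1/(51.8) = 0.06473, so d_i1 = 15.45 cm.
The intermediate image is 15.45 cm to the right of lens 1, which lies 9.690 cm to the right of lens 2 — a virtual object — so d_o2 = −9.690 cm.
Lens 2 is diverging, so f₂ = −19.0 cm.
Lens 2: 1/d_i2 = 1/f₂ − 1/d_o2 = 1/(-19.0) − 1/(-9.690) = 0.05057, so d_i2 = 19.8 cm.
The final image is real, 19.8 cm to the right of lens 2 (overall magnification ≈ -0.61).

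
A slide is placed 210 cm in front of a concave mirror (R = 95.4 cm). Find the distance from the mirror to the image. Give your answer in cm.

61.7 cm

f = R/2 = 95.4/2 = 47.70 cm.
Mirror equation: 1/d_i = 1/f − 1/d_o = 1/(47.70) − 1/(210) = 0.02096 − 0.004762 = 0.01620, so d_i = 61.7 cm.
The image is real, inverted and reduced, in front of the mirror.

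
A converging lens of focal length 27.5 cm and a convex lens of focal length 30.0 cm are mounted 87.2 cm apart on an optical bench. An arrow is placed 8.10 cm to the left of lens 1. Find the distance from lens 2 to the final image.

43.1 cm

Lens 1: 1/d_i1 = 1/f₁ − 1/d_o1 = 1/(27.5) − 1/(8.10) = -0.08709, so d_i1 = -11.48 cm.
The intermediate image is 11.48 cm to the left of lens 1 (virtual), which is 87.2 − (-11.48) = 98.68 cm to the left of lens 2, so d_o2 = +98.68 cm.
Lens 2: 1/d_i2 = 1/f₂ − 1/d_o2 = 1/(30.0) − 1/(98.68) = 0.02320, so d_i2 = 43.1 cm.
The final image is real, 43.1 cm to the right of lens 2 (overall magnification ≈ -0.62).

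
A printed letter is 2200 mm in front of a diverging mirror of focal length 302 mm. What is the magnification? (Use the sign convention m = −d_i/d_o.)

For a diverging mirror, f = -302 mm.
1/d_i = 1/f − 1/d_o = 1/(-302.0) − 1/(2200) = -0.003766, so d_i = -265.5 mm.
m = −d_i/d_o = −(-265.5)/(2200) = +0.121.
The image is virtual, upright and reduced, behind the mirror.

m = +0.121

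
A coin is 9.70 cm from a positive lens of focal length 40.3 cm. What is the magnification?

1/d_i = 1/f − 1/d_o = 1/(40.30) − 1/(9.70) = -0.07828, so d_i = -12.77 cm.
m = −d_i/d_o = −(-12.77)/(9.70) = +1.32.
The image is virtual, upright and enlarged, on the same side as the object.

m = +1.32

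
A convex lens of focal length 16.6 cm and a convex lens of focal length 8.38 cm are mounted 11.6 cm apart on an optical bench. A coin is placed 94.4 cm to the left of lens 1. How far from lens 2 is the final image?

4.23 cm

Lens 1: 1/d_i1 = 1/f₁ − 1/d_o1 = 1/(16.6) − 1/(94.4) = 0.04965, so d_i1 = 20.14 cm.
The intermediate image is 20.14 cm to the right of lens 1, which lies 8.540 cm to the right of lens 2 — a virtual object — so d_o2 = −8.540 cm.
Lens 2: 1/d_i2 = 1/f₂ − 1/d_o2 = 1/(8.38) − 1/(-8.540) = 0.2364, so d_i2 = 4.23 cm.
The final image is real, 4.23 cm to the right of lens 2 (overall magnification ≈ -0.11).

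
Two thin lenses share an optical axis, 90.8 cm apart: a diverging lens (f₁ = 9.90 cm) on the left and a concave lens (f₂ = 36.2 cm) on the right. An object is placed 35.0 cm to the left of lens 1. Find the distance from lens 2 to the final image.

26.5 cm

Lens 1 is diverging, so f₁ = −9.90 cm.
Lens 1: 1/d_i1 = 1/f₁ − 1/d_o1 = 1/(-9.90) − 1/(35.0) = -0.1296, so d_i1 = -7.717 cm.
The intermediate image is 7.717 cm to the left of lens 1 (virtual), which is 90.8 − (-7.717) = 98.52 cm to the left of lens 2, so d_o2 = +98.52 cm.
Lens 2 is diverging, so f₂ = −36.2 cm.
Lens 2: 1/d_i2 = 1/f₂ − 1/d_o2 = 1/(-36.2) − 1/(98.52) = -0.03777, so d_i2 = -26.5 cm.
The final image is virtual, 26.5 cm to the left of lens 2 (overall magnification ≈ 0.059).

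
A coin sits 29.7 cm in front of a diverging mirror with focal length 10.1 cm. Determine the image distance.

7.54 cm

For a diverging mirror, f = -10.1 cm.
Mirror equation: 1/d_i = 1/f − 1/d_o = 1/(-10.10) − 1/(29.7) = -0.09901 − 0.03367 = -0.1327, so d_i = -7.54 cm.
The image is virtual, upright and reduced, behind the mirror.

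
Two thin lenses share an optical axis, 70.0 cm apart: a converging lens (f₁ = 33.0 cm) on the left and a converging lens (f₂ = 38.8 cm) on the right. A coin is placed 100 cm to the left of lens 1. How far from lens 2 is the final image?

44.6 cm

Lens 1: 1/d_i1 = 1/f₁ − 1/d_o1 = 1/(33.0) − 1/(100) = 0.02030, so d_i1 = 49.25 cm.
The intermediate image is 49.25 cm to the right of lens 1, which is 70.0 − (49.25) = 20.75 cm to the left of lens 2, so d_o2 = +20.75 cm.
Lens 2: 1/d_i2 = 1/f₂ − 1/d_o2 = 1/(38.8) − 1/(20.75) = -0.02242, so d_i2 = -44.6 cm.
The final image is virtual, 44.6 cm to the left of lens 2 (overall magnification ≈ -1.1).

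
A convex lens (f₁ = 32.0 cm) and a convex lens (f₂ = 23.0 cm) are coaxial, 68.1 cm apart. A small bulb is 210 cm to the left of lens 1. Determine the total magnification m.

Lens 1: 1/d_i1 = 1/(32.0) − 1/(210) = 0.02649, so d_i1 = 37.75 cm; m₁ = −d_i1/d_o1 = -0.1798.
d_o2 = 68.1 − (37.75) = 30.35 cm.
Lens 2: 1/d_i2 = 1/(23.0) − 1/(30.35) = 0.01053, so d_i2 = 94.97 cm; m₂ = −d_i2/d_o2 = -3.129.
m = m₁·m₂ = (-0.1798)(-3.129) = +0.563.

m = +0.563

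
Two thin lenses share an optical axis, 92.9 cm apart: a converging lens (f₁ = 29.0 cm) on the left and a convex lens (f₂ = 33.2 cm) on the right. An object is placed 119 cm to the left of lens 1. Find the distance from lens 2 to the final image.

84.8 cm

Lens 1: 1/d_i1 = 1/f₁ − 1/d_o1 = 1/(29.0) − 1/(119) = 0.02608, so d_i1 = 38.34 cm.
The intermediate image is 38.34 cm to the right of lens 1, which is 92.9 − (38.34) = 54.56 cm to the left of lens 2, so d_o2 = +54.56 cm.
Lens 2: 1/d_i2 = 1/f₂ − 1/d_o2 = 1/(33.2) − 1/(54.56) = 0.01179, so d_i2 = 84.8 cm.
The final image is real, 84.8 cm to the right of lens 2 (overall magnification ≈ 0.50).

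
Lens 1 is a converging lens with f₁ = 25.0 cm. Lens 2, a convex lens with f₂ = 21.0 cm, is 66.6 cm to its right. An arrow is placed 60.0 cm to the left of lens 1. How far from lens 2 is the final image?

182 cm

Lens 1: 1/d_i1 = 1/f₁ − 1/d_o1 = 1/(25.0) − 1/(60.0) = 0.02333, so d_i1 = 42.86 cm.
The intermediate image is 42.86 cm to the right of lens 1, which is 66.6 − (42.86) = 23.74 cm to the left of lens 2, so d_o2 = +23.74 cm.
Lens 2: 1/d_i2 = 1/f₂ − 1/d_o2 = 1/(21.0) − 1/(23.74) = 0.005496, so d_i2 = 182 cm.
The final image is real, 182 cm to the right of lens 2 (overall magnification ≈ 5.5).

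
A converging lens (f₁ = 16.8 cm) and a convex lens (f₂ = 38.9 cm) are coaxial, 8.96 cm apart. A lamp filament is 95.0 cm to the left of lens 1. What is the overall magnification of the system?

m = -0.166

Lens 1: 1/d_i1 = 1/(16.8) − 1/(95.0) = 0.04900, so d_i1 = 20.41 cm; m₁ = −d_i1/d_o1 = -0.2148.
d_o2 = 8.96 − (20.41) = -11.45 cm (virtual object).
Lens 2: 1/d_i2 = 1/(38.9) − 1/(-11.45) = 0.1130, so d_i2 = 8.846 cm; m₂ = −d_i2/d_o2 = +0.7726.
m = m₁·m₂ = (-0.2148)(+0.7726) = -0.166.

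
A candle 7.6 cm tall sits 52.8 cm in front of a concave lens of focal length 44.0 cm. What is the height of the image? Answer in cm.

For a concave lens, f = -44.0 cm.
1/d_i = 1/f − 1/d_o = 1/(-44.00) − 1/(52.8) = -0.04167, so d_i = -24.00 cm.
m = −d_i/d_o = +0.4545.
|h_i| = |m|·h_o = 0.4545 × 7.6 = 3.45 cm. The image is virtual, upright and reduced, on the same side as the object.

3.45 cm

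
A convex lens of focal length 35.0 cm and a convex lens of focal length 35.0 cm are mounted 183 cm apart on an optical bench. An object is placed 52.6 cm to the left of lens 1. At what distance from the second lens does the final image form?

Lens 1: 1/d_i1 = 1/f₁ − 1/d_o1 = 1/(35.0) − 1/(52.6) = 0.009560, so d_i1 = 104.6 cm.
The intermediate image is 104.6 cm to the right of lens 1, which is 183 − (104.6) = 78.40 cm to the left of lens 2, so d_o2 = +78.40 cm.
Lens 2: 1/d_i2 = 1/f₂ − 1/d_o2 = 1/(35.0) − 1/(78.40) = 0.01582, so d_i2 = 63.2 cm.
The final image is real, 63.2 cm to the right of lens 2 (overall magnification ≈ 1.6).

63.2 cm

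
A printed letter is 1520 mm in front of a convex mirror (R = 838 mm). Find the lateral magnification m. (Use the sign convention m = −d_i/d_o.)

m = +0.216

f = R/2 = 838/2 = 419.0 mm; for a convex mirror, f = -419.0 mm.
1/d_i = 1/f − 1/d_o = 1/(-419.0) − 1/(1520) = -0.003045, so d_i = -328.5 mm.
m = −d_i/d_o = −(-328.5)/(1520) = +0.216.
The image is virtual, upright and reduced, behind the mirror.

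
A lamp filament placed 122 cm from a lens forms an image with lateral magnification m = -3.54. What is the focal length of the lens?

f = 95.1 cm (converging)

m = −d_i/d_o ⇒ d_i = −m·d_o = −(-3.54)·(122) = 431.9 cm.
1/f = 1/d_o + 1/d_i = 1/(122) + 1/(431.9) = 0.01051, so f = 95.1 cm.
Since f is positive, the lens is converging.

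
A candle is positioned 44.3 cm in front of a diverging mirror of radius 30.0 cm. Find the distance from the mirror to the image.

11.2 cm

f = R/2 = 30.0/2 = 15.00 cm; for a diverging mirror, f = -15.00 cm.
Mirror equation: 1/s_i = 1/f − 1/s_o = 1/(-15.00) − 1/(44.3) = -0.06667 − 0.02257 = -0.08924, so s_i = -11.2 cm.
The image is virtual, upright and reduced, behind the mirror.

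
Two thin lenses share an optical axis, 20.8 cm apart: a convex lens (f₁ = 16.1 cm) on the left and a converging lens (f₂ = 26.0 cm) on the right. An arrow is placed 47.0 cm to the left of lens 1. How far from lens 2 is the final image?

Lens 1: 1/d_i1 = 1/f₁ − 1/d_o1 = 1/(16.1) − 1/(47.0) = 0.04084, so d_i1 = 24.49 cm.
The intermediate image is 24.49 cm to the right of lens 1, which lies 3.690 cm to the right of lens 2 — a virtual object — so d_o2 = −3.690 cm.
Lens 2: 1/d_i2 = 1/f₂ − 1/d_o2 = 1/(26.0) − 1/(-3.690) = 0.3095, so d_i2 = 3.23 cm.
The final image is real, 3.23 cm to the right of lens 2 (overall magnification ≈ -0.46).

3.23 cm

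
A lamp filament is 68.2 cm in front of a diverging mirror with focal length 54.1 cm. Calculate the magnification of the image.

For a diverging mirror, f = -54.1 cm.
1/d_i = 1/f − 1/d_o = 1/(-54.10) − 1/(68.2) = -0.03315, so d_i = -30.17 cm.
m = −d_i/d_o = −(-30.17)/(68.2) = +0.442.
The image is virtual, upright and reduced, behind the mirror.

m = +0.442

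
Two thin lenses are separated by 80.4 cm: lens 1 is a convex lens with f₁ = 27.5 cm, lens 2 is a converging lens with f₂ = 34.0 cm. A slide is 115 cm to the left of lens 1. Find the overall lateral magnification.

m = +1.04

Lens 1: 1/d_i1 = 1/(27.5) − 1/(115) = 0.02767, so d_i1 = 36.14 cm; m₁ = −d_i1/d_o1 = -0.3143.
d_o2 = 80.4 − (36.14) = 44.26 cm.
Lens 2: 1/d_i2 = 1/(34.0) − 1/(44.26) = 0.006818, so d_i2 = 146.7 cm; m₂ = −d_i2/d_o2 = -3.314.
m = m₁·m₂ = (-0.3143)(-3.314) = +1.04.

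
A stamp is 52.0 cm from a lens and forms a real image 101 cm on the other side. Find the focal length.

f = 34.3 cm (converging)

Real image ⇒ d_i = +101 cm.
1/f = 1/d_o + 1/d_i = 1/(52.0) + 1/(101) = 0.02913, so f = 34.3 cm.
Since f is positive, the lens is converging.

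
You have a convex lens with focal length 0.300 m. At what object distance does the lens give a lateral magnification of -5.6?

m = −d_i/d_o ⇒ d_i = −m·d_o.
1/f = 1/d_o + 1/d_i = 1/d_o − 1/(m·d_o) = (1 − 1/m)/d_o, so d_o = f(1 − 1/m) = (0.3000)(1 − 1/(-5.6)) = 0.354 m.

0.354 m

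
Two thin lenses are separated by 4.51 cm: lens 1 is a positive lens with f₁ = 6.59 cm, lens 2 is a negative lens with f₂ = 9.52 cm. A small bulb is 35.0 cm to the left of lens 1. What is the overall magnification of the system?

Lens 1: 1/d_i1 = 1/(6.59) − 1/(35.0) = 0.1232, so d_i1 = 8.119 cm; m₁ = −d_i1/d_o1 = -0.2320.
d_o2 = 4.51 − (8.119) = -3.609 cm (virtual object).
f₂ = −9.52 cm (diverging).
Lens 2: 1/d_i2 = 1/(-9.52) − 1/(-3.609) = 0.1720, so d_i2 = 5.812 cm; m₂ = −d_i2/d_o2 = +1.611.
m = m₁·m₂ = (-0.2320)(+1.611) = -0.374.

m = -0.374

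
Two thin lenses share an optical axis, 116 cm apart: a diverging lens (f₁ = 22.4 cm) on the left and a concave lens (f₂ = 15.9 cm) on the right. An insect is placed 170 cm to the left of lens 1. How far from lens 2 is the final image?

Lens 1 is diverging, so f₁ = −22.4 cm.
Lens 1: 1/d_i1 = 1/f₁ − 1/d_o1 = 1/(-22.4) − 1/(170) = -0.05053, so d_i1 = -19.79 cm.
The intermediate image is 19.79 cm to the left of lens 1 (virtual), which is 116 − (-19.79) = 135.8 cm to the left of lens 2, so d_o2 = +135.8 cm.
Lens 2 is diverging, so f₂ = −15.9 cm.
Lens 2: 1/d_i2 = 1/f₂ − 1/d_o2 = 1/(-15.9) − 1/(135.8) = -0.07026, so d_i2 = -14.2 cm.
The final image is virtual, 14.2 cm to the left of lens 2 (overall magnification ≈ 0.012).

14.2 cm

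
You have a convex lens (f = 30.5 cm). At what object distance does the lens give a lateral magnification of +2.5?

18.3 cm

m = −d_i/d_o ⇒ d_i = −m·d_o.
1/f = 1/d_o + 1/d_i = 1/d_o − 1/(m·d_o) = (1 − 1/m)/d_o, so d_o = f(1 − 1/m) = (30.50)(1 − 1/(+2.5)) = 18.3 cm.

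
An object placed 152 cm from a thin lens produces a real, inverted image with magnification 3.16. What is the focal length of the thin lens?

f = 115 cm (converging)

m = −d_i/d_o ⇒ d_i = −m·d_o = −(-3.16)·(152) = 480.3 cm.
1/f = 1/d_o + 1/d_i = 1/(152) + 1/(480.3) = 0.008661, so f = 115 cm.
Since f is positive, the thin lens is converging.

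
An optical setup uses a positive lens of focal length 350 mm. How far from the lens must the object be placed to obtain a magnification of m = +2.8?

225 mm

m = −d_i/d_o ⇒ d_i = −m·d_o.
1/f = 1/d_o + 1/d_i = 1/d_o − 1/(m·d_o) = (1 − 1/m)/d_o, so d_o = f(1 − 1/m) = (350.0)(1 − 1/(+2.8)) = 225 mm.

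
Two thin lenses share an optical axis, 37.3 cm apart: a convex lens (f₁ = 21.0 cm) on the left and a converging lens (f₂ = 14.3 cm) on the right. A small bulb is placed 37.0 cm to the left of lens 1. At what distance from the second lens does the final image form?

Lens 1: 1/d_i1 = 1/f₁ − 1/d_o1 = 1/(21.0) − 1/(37.0) = 0.02059, so d_i1 = 48.56 cm.
The intermediate image is 48.56 cm to the right of lens 1, which lies 11.26 cm to the right of lens 2 — a virtual object — so d_o2 = −11.26 cm.
Lens 2: 1/d_i2 = 1/f₂ − 1/d_o2 = 1/(14.3) − 1/(-11.26) = 0.1587, so d_i2 = 6.30 cm.
The final image is real, 6.30 cm to the right of lens 2 (overall magnification ≈ -0.73).

6.30 cm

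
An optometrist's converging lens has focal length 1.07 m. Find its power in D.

P = +0.935 D

P = 1/f = 1/(1.07 m) = +0.935 D.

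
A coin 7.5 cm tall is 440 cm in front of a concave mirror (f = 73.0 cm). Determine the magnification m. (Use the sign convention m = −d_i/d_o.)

m = -0.199

1/d_i = 1/f − 1/d_o = 1/(73.00) − 1/(440) = 0.01143, so d_i = 87.52 cm.
m = −d_i/d_o = −(87.52)/(440) = -0.199.
The image is real, inverted and reduced, in front of the mirror.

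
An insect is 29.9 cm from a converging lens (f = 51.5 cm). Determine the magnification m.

m = +2.38

1/d_i = 1/f − 1/d_o = 1/(51.50) − 1/(29.9) = -0.01403, so d_i = -71.29 cm.
m = −d_i/d_o = −(-71.29)/(29.9) = +2.38.
The image is virtual, upright and enlarged, on the same side as the object.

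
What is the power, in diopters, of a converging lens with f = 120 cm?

f = 120 cm = 1.20 m.
P = 1/f = 1/(1.20 m) = +0.833 D.

P = +0.833 D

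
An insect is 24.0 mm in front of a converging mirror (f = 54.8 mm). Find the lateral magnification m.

1/d_i = 1/f − 1/d_o = 1/(54.80) − 1/(24.0) = -0.02342, so d_i = -42.70 mm.
m = −d_i/d_o = −(-42.70)/(24.0) = +1.78.
The image is virtual, upright and enlarged, behind the mirror.

m = +1.78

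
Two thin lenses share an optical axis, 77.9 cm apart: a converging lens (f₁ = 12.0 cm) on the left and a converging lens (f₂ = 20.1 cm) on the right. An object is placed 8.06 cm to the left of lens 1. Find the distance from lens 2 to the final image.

25.0 cm

Lens 1: 1/d_i1 = 1/f₁ − 1/d_o1 = 1/(12.0) − 1/(8.06) = -0.04074, so d_i1 = -24.55 cm.
The intermediate image is 24.55 cm to the left of lens 1 (virtual), which is 77.9 − (-24.55) = 102.5 cm to the left of lens 2, so d_o2 = +102.5 cm.
Lens 2: 1/d_i2 = 1/f₂ − 1/d_o2 = 1/(20.1) − 1/(102.5) = 0.04000, so d_i2 = 25.0 cm.
The final image is real, 25.0 cm to the right of lens 2 (overall magnification ≈ -0.74).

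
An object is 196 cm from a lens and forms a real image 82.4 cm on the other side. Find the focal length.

f = 58.0 cm (converging)

Real image ⇒ d_i = +82.4 cm.
1/f = 1/d_o + 1/d_i = 1/(196) + 1/(82.4) = 0.01724, so f = 58.0 cm.
Since f is positive, the lens is converging.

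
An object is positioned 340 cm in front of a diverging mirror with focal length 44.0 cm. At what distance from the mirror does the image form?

For a diverging mirror, f = -44.0 cm.
Mirror equation: 1/v = 1/f − 1/u = 1/(-44.00) − 1/(340) = -0.02273 − 0.002941 = -0.02567, so v = -39.0 cm.
The image is virtual, upright and reduced, behind the mirror.

39.0 cm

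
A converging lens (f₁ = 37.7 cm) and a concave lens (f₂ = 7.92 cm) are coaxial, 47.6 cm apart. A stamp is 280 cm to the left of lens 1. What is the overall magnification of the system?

m = -0.103

Lens 1: 1/d_i1 = 1/(37.7) − 1/(280) = 0.02295, so d_i1 = 43.57 cm; m₁ = −d_i1/d_o1 = -0.1556.
d_o2 = 47.6 − (43.57) = 4.030 cm.
f₂ = −7.92 cm (diverging).
Lens 2: 1/d_i2 = 1/(-7.92) − 1/(4.030) = -0.3744, so d_i2 = -2.671 cm; m₂ = −d_i2/d_o2 = +0.6628.
m = m₁·m₂ = (-0.1556)(+0.6628) = -0.103.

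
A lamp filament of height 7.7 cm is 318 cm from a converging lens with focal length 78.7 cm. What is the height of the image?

1/d_i = 1/f − 1/d_o = 1/(78.70) − 1/(318) = 0.009562, so d_i = 104.6 cm.
m = −d_i/d_o = -0.3289.
|h_i| = |m|·h_o = 0.3289 × 7.7 = 2.53 cm. The image is real, inverted and reduced, on the far side of the lens.

2.53 cm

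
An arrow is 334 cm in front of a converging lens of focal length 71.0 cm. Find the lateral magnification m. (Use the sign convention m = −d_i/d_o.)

m = -0.270

1/d_i = 1/f − 1/d_o = 1/(71.00) − 1/(334) = 0.01109, so d_i = 90.17 cm.
m = −d_i/d_o = −(90.17)/(334) = -0.270.
The image is real, inverted and reduced, on the far side of the lens.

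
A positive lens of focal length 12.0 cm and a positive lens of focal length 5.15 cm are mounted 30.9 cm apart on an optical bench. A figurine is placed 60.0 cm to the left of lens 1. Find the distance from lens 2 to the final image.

7.62 cm

Lens 1: 1/d_i1 = 1/f₁ − 1/d_o1 = 1/(12.0) − 1/(60.0) = 0.06667, so d_i1 = 15.00 cm.
The intermediate image is 15.00 cm to the right of lens 1, which is 30.9 − (15.00) = 15.90 cm to the left of lens 2, so d_o2 = +15.90 cm.
Lens 2: 1/d_i2 = 1/f₂ − 1/d_o2 = 1/(5.15) − 1/(15.90) = 0.1313, so d_i2 = 7.62 cm.
The final image is real, 7.62 cm to the right of lens 2 (overall magnification ≈ 0.12).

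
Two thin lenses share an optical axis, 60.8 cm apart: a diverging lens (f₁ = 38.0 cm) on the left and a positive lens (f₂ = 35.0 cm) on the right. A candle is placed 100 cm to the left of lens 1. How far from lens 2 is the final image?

58.0 cm

Lens 1 is diverging, so f₁ = −38.0 cm.
Lens 1: 1/d_i1 = 1/f₁ − 1/d_o1 = 1/(-38.0) − 1/(100) = -0.03632, so d_i1 = -27.54 cm.
The intermediate image is 27.54 cm to the left of lens 1 (virtual), which is 60.8 − (-27.54) = 88.34 cm to the left of lens 2, so d_o2 = +88.34 cm.
Lens 2: 1/d_i2 = 1/f₂ − 1/d_o2 = 1/(35.0) − 1/(88.34) = 0.01725, so d_i2 = 58.0 cm.
The final image is real, 58.0 cm to the right of lens 2 (overall magnification ≈ -0.18).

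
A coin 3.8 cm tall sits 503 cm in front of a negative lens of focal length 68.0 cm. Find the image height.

For a negative lens, f = -68.0 cm.
1/d_i = 1/f − 1/d_o = 1/(-68.00) − 1/(503) = -0.01669, so d_i = -59.90 cm.
m = −d_i/d_o = +0.1191.
|h_i| = |m|·h_o = 0.1191 × 3.8 = 0.453 cm. The image is virtual, upright and reduced, on the same side as the object.

0.453 cm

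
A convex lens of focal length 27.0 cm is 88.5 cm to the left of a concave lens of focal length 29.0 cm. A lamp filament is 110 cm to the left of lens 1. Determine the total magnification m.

Lens 1: 1/d_i1 = 1/(27.0) − 1/(110) = 0.02795, so d_i1 = 35.78 cm; m₁ = −d_i1/d_o1 = -0.3253.
d_o2 = 88.5 − (35.78) = 52.72 cm.
f₂ = −29.0 cm (diverging).
Lens 2: 1/d_i2 = 1/(-29.0) − 1/(52.72) = -0.05345, so d_i2 = -18.71 cm; m₂ = −d_i2/d_o2 = +0.3549.
m = m₁·m₂ = (-0.3253)(+0.3549) = -0.115.

m = -0.115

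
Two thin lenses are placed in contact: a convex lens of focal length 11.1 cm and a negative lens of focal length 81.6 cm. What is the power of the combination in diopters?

P₁ = 1/f₁ = 1/(0.111 m) = +9.009 D; P₂ = 1/f₂ = 1/(-0.816 m) = -1.225 D.
For thin lenses in contact, P = P₁ + P₂ = (+9.009) + (-1.225) = +7.78 D.

P = +7.78 D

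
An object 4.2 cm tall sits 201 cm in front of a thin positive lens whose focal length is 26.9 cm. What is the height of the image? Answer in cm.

1/d_i = 1/f − 1/d_o = 1/(26.90) − 1/(201) = 0.03220, so d_i = 31.06 cm.
m = −d_i/d_o = -0.1545.
|h_i| = |m|·h_o = 0.1545 × 4.2 = 0.649 cm. The image is real, inverted and reduced, on the far side of the lens.

0.649 cm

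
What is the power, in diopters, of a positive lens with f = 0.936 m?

P = 1/f = 1/(0.936 m) = +1.07 D.

P = +1.07 D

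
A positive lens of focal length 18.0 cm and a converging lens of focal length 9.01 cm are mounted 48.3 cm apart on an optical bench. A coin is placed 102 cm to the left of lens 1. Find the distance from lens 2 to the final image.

13.7 cm

Lens 1: 1/d_i1 = 1/f₁ − 1/d_o1 = 1/(18.0) − 1/(102) = 0.04575, so d_i1 = 21.86 cm.
The intermediate image is 21.86 cm to the right of lens 1, which is 48.3 − (21.86) = 26.44 cm to the left of lens 2, so d_o2 = +26.44 cm.
Lens 2: 1/d_i2 = 1/f₂ − 1/d_o2 = 1/(9.01) − 1/(26.44) = 0.07317, so d_i2 = 13.7 cm.
The final image is real, 13.7 cm to the right of lens 2 (overall magnification ≈ 0.11).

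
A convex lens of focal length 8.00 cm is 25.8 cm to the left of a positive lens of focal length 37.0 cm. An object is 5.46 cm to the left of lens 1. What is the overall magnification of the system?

m = -19.4

Lens 1: 1/d_i1 = 1/(8.00) − 1/(5.46) = -0.05815, so d_i1 = -17.20 cm; m₁ = −d_i1/d_o1 = +3.150.
d_o2 = 25.8 − (-17.20) = 43.00 cm.
Lens 2: 1/d_i2 = 1/(37.0) − 1/(43.00) = 0.003771, so d_i2 = 265.2 cm; m₂ = −d_i2/d_o2 = -6.167.
m = m₁·m₂ = (+3.150)(-6.167) = -19.4.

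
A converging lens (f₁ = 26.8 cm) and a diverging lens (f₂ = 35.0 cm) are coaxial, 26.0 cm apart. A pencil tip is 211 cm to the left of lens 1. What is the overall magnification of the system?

Lens 1: 1/d_i1 = 1/(26.8) − 1/(211) = 0.03257, so d_i1 = 30.70 cm; m₁ = −d_i1/d_o1 = -0.1455.
d_o2 = 26.0 − (30.70) = -4.700 cm (virtual object).
f₂ = −35.0 cm (diverging).
Lens 2: 1/d_i2 = 1/(-35.0) − 1/(-4.700) = 0.1842, so d_i2 = 5.429 cm; m₂ = −d_i2/d_o2 = +1.155.
m = m₁·m₂ = (-0.1455)(+1.155) = -0.168.

m = -0.168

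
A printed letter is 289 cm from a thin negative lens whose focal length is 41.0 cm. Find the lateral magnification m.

m = +0.124

For a negative lens, f = -41.0 cm.
1/d_i = 1/f − 1/d_o = 1/(-41.00) − 1/(289) = -0.02785, so d_i = -35.91 cm.
m = −d_i/d_o = −(-35.91)/(289) = +0.124.
The image is virtual, upright and reduced, on the same side as the object.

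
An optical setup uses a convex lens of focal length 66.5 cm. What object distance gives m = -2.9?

89.4 cm

m = −d_i/d_o ⇒ d_i = −m·d_o.
1/f = 1/d_o + 1/d_i = 1/d_o − 1/(m·d_o) = (1 − 1/m)/d_o, so d_o = f(1 − 1/m) = (66.50)(1 − 1/(-2.9)) = 89.4 cm.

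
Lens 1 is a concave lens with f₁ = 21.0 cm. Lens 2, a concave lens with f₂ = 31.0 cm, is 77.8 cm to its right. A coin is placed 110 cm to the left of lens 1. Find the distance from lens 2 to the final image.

Lens 1 is diverging, so f₁ = −21.0 cm.
Lens 1: 1/d_i1 = 1/f₁ − 1/d_o1 = 1/(-21.0) − 1/(110) = -0.05671, so d_i1 = -17.63 cm.
The intermediate image is 17.63 cm to the left of lens 1 (virtual), which is 77.8 − (-17.63) = 95.43 cm to the left of lens 2, so d_o2 = +95.43 cm.
Lens 2 is diverging, so f₂ = −31.0 cm.
Lens 2: 1/d_i2 = 1/f₂ − 1/d_o2 = 1/(-31.0) − 1/(95.43) = -0.04274, so d_i2 = -23.4 cm.
The final image is virtual, 23.4 cm to the left of lens 2 (overall magnification ≈ 0.039).

23.4 cm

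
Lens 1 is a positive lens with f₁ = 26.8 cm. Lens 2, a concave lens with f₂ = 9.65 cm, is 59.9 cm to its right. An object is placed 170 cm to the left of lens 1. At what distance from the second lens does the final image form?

7.18 cm

Lens 1: 1/d_i1 = 1/f₁ − 1/d_o1 = 1/(26.8) − 1/(170) = 0.03143, so d_i1 = 31.82 cm.
The intermediate image is 31.82 cm to the right of lens 1, which is 59.9 − (31.82) = 28.08 cm to the left of lens 2, so d_o2 = +28.08 cm.
Lens 2 is diverging, so f₂ = −9.65 cm.
Lens 2: 1/d_i2 = 1/f₂ − 1/d_o2 = 1/(-9.65) − 1/(28.08) = -0.1392, so d_i2 = -7.18 cm.
The final image is virtual, 7.18 cm to the left of lens 2 (overall magnification ≈ -0.048).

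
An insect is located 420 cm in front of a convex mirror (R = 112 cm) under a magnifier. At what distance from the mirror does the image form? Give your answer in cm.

49.4 cm

f = R/2 = 112/2 = 56.00 cm; for a convex mirror, f = -56.00 cm.
Mirror equation: 1/d_i = 1/f − 1/d_o = 1/(-56.00) − 1/(420) = -0.01786 − 0.002381 = -0.02024, so d_i = -49.4 cm.
The image is virtual, upright and reduced, behind the mirror.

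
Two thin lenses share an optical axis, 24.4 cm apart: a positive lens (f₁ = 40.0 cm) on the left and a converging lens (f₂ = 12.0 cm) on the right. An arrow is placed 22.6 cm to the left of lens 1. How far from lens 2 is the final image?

Lens 1: 1/d_i1 = 1/f₁ − 1/d_o1 = 1/(40.0) − 1/(22.6) = -0.01925, so d_i1 = -51.95 cm.
The intermediate image is 51.95 cm to the left of lens 1 (virtual), which is 24.4 − (-51.95) = 76.35 cm to the left of lens 2, so d_o2 = +76.35 cm.
Lens 2: 1/d_i2 = 1/f₂ − 1/d_o2 = 1/(12.0) − 1/(76.35) = 0.07024, so d_i2 = 14.2 cm.
The final image is real, 14.2 cm to the right of lens 2 (overall magnification ≈ -0.43).

14.2 cm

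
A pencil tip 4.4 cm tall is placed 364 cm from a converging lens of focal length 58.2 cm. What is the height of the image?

0.837 cm

1/d_i = 1/f − 1/d_o = 1/(58.20) − 1/(364) = 0.01443, so d_i = 69.28 cm.
m = −d_i/d_o = -0.1903.
|h_i| = |m|·h_o = 0.1903 × 4.4 = 0.837 cm. The image is real, inverted and reduced, on the far side of the lens.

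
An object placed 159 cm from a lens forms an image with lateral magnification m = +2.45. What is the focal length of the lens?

m = −d_i/d_o ⇒ d_i = −m·d_o = −(+2.45)·(159) = -389.6 cm.
1/f = 1/d_o + 1/d_i = 1/(159) + 1/(-389.6) = 0.003723, so f = 269 cm.
Since f is positive, the lens is converging.

f = 269 cm (converging)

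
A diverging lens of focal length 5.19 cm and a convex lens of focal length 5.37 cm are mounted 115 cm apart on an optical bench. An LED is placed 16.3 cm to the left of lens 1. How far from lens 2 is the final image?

5.62 cm

Lens 1 is diverging, so f₁ = −5.19 cm.
Lens 1: 1/d_i1 = 1/f₁ − 1/d_o1 = 1/(-5.19) − 1/(16.3) = -0.2540, so d_i1 = -3.937 cm.
The intermediate image is 3.937 cm to the left of lens 1 (virtual), which is 115 − (-3.937) = 118.9 cm to the left of lens 2, so d_o2 = +118.9 cm.
Lens 2: 1/d_i2 = 1/f₂ − 1/d_o2 = 1/(5.37) − 1/(118.9) = 0.1778, so d_i2 = 5.62 cm.
The final image is real, 5.62 cm to the right of lens 2 (overall magnification ≈ -0.011).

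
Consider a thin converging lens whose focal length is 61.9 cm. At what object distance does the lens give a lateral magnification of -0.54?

m = −d_i/d_o ⇒ d_i = −m·d_o.
1/f = 1/d_o + 1/d_i = 1/d_o − 1/(m·d_o) = (1 − 1/m)/d_o, so d_o = f(1 − 1/m) = (61.90)(1 − 1/(-0.54)) = 177 cm.

177 cm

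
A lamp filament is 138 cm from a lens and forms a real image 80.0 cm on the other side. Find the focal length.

f = 50.6 cm (converging)

Real image ⇒ d_i = +80.0 cm.
1/f = 1/d_o + 1/d_i = 1/(138) + 1/(80.0) = 0.01975, so f = 50.6 cm.
Since f is positive, the lens is converging.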